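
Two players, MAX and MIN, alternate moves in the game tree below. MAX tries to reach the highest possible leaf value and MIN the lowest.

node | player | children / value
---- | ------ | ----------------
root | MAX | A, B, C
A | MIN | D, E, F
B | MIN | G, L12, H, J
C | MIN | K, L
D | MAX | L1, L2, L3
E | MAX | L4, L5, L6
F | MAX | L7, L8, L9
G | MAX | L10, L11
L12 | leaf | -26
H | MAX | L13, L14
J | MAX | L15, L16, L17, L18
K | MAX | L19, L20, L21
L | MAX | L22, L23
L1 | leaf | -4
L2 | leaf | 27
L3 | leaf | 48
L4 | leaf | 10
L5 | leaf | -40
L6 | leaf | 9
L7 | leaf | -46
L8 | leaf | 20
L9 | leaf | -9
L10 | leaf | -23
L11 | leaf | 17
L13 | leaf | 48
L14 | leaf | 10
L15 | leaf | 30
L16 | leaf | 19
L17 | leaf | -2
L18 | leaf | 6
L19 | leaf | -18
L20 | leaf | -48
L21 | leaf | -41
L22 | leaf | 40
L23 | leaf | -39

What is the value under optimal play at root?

D (MAX): max(-4, 27, 48) = 48
E (MAX): max(10, -40, 9) = 10
F (MAX): max(-46, 20, -9) = 20
A (MIN): min(48, 10, 20) = 10
G (MAX): max(-23, 17) = 17
H (MAX): max(48, 10) = 48
J (MAX): max(30, 19, -2, 6) = 30
B (MIN): min(17, -26, 48, 30) = -26
K (MAX): max(-18, -48, -41) = -18
L (MAX): max(40, -39) = 40
C (MIN): min(-18, 40) = -18
root (MAX): max(10, -26, -18) = 10

10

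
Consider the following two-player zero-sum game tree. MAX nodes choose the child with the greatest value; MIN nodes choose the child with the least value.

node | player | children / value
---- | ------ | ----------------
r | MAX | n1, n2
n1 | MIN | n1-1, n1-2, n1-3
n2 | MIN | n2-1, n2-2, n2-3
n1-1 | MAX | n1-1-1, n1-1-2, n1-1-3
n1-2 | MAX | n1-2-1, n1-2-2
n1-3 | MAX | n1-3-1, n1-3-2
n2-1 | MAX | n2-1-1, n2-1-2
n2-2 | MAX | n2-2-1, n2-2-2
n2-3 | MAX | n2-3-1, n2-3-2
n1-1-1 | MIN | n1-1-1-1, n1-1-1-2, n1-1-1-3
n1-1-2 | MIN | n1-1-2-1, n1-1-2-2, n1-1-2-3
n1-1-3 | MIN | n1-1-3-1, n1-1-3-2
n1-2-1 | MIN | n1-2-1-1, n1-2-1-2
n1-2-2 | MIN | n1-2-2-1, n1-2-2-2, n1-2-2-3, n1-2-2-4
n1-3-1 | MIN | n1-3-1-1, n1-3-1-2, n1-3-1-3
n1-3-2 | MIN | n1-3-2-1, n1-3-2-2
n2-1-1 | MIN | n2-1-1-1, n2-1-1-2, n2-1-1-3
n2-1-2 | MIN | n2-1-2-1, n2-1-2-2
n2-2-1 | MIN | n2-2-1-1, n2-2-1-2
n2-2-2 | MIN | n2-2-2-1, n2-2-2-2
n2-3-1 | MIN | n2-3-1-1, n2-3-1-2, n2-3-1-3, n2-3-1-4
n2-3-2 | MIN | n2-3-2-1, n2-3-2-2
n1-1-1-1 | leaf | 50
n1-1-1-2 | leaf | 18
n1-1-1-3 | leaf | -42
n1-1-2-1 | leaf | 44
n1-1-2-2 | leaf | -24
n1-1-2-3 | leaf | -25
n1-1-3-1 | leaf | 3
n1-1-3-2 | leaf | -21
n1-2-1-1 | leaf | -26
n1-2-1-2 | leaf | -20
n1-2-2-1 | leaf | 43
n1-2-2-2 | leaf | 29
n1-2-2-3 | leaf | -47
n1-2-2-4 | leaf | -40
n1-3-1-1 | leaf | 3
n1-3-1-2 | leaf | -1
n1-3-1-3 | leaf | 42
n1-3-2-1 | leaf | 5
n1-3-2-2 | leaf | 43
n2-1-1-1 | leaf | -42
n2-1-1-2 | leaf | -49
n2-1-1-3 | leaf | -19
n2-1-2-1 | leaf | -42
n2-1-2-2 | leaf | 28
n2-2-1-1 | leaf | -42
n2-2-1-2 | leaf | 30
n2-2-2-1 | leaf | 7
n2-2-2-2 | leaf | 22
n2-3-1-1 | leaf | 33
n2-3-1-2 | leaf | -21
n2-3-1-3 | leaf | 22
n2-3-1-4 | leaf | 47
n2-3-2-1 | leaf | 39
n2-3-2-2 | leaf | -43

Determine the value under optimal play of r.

n1-1-1 (MIN): min(50, 18, -42) = -42
n1-1-2 (MIN): min(44, -24, -25) = -25
n1-1-3 (MIN): min(3, -21) = -21
n1-1 (MAX): max(-42, -25, -21) = -21
n1-2-1 (MIN): min(-26, -20) = -26
n1-2-2 (MIN): min(43, 29, -47, -40) = -47
n1-2 (MAX): max(-26, -47) = -26
n1-3-1 (MIN): min(3, -1, 42) = -1
n1-3-2 (MIN): min(5, 43) = 5
n1-3 (MAX): max(-1, 5) = 5
n1 (MIN): min(-21, -26, 5) = -26
n2-1-1 (MIN): min(-42, -49, -19) = -49
n2-1-2 (MIN): min(-42, 28) = -42
n2-1 (MAX): max(-49, -42) = -42
n2-2-1 (MIN): min(-42, 30) = -42
n2-2-2 (MIN): min(7, 22) = 7
n2-2 (MAX): max(-42, 7) = 7
n2-3-1 (MIN): min(33, -21, 22, 47) = -21
n2-3-2 (MIN): min(39, -43) = -43
n2-3 (MAX): max(-21, -43) = -21
n2 (MIN): min(-42, 7, -21) = -42
r (MAX): max(-26, -42) = -26

-26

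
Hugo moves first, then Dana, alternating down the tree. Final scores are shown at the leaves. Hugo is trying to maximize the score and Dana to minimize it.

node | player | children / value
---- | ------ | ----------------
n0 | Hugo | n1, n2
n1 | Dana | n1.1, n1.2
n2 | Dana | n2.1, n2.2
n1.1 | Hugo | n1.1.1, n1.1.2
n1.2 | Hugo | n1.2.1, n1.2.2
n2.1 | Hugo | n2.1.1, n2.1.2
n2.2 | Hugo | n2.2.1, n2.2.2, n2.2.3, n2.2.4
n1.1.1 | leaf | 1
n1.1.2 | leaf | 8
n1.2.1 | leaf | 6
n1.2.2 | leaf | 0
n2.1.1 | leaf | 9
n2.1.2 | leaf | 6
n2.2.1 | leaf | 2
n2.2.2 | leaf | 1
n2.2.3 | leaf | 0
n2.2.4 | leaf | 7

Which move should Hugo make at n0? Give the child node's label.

n2

n1.1 (Hugo): max(1, 8) = 8
n1.2 (Hugo): max(6, 0) = 6
n1 (Dana): min(8, 6) = 6
n2.1 (Hugo): max(9, 6) = 9
n2.2 (Hugo): max(2, 1, 0, 7) = 7
n2 (Dana): min(9, 7) = 7
n0 (Hugo): max(6, 7) = 7
Hugo at n0 wants the highest of {n1=6, n2=7}, so chooses n2.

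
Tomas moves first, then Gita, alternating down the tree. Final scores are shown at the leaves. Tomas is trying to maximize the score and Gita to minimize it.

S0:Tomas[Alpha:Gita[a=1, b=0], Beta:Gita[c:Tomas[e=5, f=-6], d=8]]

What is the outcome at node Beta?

c (Tomas): max(5, -6) = 5
Beta (Gita): min(5, 8) = 5

5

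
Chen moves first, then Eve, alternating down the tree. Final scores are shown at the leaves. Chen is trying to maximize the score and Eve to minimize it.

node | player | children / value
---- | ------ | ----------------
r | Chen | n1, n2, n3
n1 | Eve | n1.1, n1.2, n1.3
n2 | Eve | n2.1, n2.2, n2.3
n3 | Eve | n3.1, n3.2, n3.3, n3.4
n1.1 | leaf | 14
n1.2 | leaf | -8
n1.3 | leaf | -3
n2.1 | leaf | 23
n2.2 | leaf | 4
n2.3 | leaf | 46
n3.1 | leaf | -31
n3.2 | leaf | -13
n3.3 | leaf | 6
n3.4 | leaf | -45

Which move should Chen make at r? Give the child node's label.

n2

n1 (Eve): min(14, -8, -3) = -8
n2 (Eve): min(23, 4, 46) = 4
n3 (Eve): min(-31, -13, 6, -45) = -45
r (Chen): max(-8, 4, -45) = 4
Chen at r wants the highest of {n1=-8, n2=4, n3=-45}, so chooses n2.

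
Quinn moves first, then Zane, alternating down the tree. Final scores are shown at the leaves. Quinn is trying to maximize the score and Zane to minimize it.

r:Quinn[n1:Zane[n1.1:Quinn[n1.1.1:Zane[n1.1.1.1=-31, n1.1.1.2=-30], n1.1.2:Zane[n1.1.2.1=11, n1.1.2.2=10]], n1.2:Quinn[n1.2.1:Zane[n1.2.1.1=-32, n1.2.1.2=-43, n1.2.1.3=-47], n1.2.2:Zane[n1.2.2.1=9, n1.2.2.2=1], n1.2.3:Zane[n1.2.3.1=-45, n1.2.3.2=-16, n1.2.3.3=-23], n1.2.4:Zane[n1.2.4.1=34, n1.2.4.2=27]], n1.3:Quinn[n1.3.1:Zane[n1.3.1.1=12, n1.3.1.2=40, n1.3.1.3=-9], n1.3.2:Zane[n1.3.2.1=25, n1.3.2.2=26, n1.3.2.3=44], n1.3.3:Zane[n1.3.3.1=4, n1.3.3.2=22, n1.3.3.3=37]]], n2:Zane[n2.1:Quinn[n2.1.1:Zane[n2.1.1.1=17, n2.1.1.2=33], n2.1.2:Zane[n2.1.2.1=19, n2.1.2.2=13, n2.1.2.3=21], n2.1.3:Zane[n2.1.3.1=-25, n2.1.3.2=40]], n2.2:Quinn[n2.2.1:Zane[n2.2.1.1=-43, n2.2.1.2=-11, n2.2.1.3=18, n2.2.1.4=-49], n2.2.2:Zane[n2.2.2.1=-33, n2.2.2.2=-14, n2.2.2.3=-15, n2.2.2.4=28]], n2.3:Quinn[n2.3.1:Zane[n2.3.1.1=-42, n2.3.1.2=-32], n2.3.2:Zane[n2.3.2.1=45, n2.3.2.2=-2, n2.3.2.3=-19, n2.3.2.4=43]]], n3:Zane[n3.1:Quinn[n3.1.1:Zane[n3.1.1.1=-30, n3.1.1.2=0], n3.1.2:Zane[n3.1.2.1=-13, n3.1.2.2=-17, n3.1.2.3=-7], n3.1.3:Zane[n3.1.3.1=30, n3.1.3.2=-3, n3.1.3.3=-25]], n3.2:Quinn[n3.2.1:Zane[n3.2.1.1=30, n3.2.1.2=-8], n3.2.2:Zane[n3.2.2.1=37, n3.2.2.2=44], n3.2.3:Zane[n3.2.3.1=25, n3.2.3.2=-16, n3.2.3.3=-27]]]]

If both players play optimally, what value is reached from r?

10

n1.1.1 (Zane): min(-31, -30) = -31
n1.1.2 (Zane): min(11, 10) = 10
n1.1 (Quinn): max(-31, 10) = 10
n1.2.1 (Zane): min(-32, -43, -47) = -47
n1.2.2 (Zane): min(9, 1) = 1
n1.2.3 (Zane): min(-45, -16, -23) = -45
n1.2.4 (Zane): min(34, 27) = 27
n1.2 (Quinn): max(-47, 1, -45, 27) = 27
n1.3.1 (Zane): min(12, 40, -9) = -9
n1.3.2 (Zane): min(25, 26, 44) = 25
n1.3.3 (Zane): min(4, 22, 37) = 4
n1.3 (Quinn): max(-9, 25, 4) = 25
n1 (Zane): min(10, 27, 25) = 10
n2.1.1 (Zane): min(17, 33) = 17
n2.1.2 (Zane): min(19, 13, 21) = 13
n2.1.3 (Zane): min(-25, 40) = -25
n2.1 (Quinn): max(17, 13, -25) = 17
n2.2.1 (Zane): min(-43, -11, 18, -49) = -49
n2.2.2 (Zane): min(-33, -14, -15, 28) = -33
n2.2 (Quinn): max(-49, -33) = -33
n2.3.1 (Zane): min(-42, -32) = -42
n2.3.2 (Zane): min(45, -2, -19, 43) = -19
n2.3 (Quinn): max(-42, -19) = -19
n2 (Zane): min(17, -33, -19) = -33
n3.1.1 (Zane): min(-30, 0) = -30
n3.1.2 (Zane): min(-13, -17, -7) = -17
n3.1.3 (Zane): min(30, -3, -25) = -25
n3.1 (Quinn): max(-30, -17, -25) = -17
n3.2.1 (Zane): min(30, -8) = -8
n3.2.2 (Zane): min(37, 44) = 37
n3.2.3 (Zane): min(25, -16, -27) = -27
n3.2 (Quinn): max(-8, 37, -27) = 37
n3 (Zane): min(-17, 37) = -17
r (Quinn): max(10, -33, -17) = 10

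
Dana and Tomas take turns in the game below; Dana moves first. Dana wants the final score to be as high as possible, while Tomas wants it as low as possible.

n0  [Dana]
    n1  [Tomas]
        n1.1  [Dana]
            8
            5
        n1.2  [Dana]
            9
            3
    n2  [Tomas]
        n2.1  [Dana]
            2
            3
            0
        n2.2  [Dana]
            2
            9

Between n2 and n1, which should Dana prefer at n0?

n1

n2.1 (Dana): max(2, 3, 0) = 3
n2.2 (Dana): max(2, 9) = 9
n2 (Tomas): min(3, 9) = 3
n1.1 (Dana): max(8, 5) = 8
n1.2 (Dana): max(9, 3) = 9
n1 (Tomas): min(8, 9) = 8
Dana prefers the higher value; n2=3, n1=8. n1 is better since 8 > 3.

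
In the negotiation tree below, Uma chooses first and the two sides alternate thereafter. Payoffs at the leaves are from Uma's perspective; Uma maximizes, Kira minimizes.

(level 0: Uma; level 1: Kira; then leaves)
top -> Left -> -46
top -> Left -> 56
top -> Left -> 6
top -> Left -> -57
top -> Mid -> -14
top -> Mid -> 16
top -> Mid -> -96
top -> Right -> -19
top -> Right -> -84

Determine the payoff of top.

Left (Kira): min(-46, 56, 6, -57) = -57
Mid (Kira): min(-14, 16, -96) = -96
Right (Kira): min(-19, -84) = -84
top (Uma): max(-57, -96, -84) = -57

-57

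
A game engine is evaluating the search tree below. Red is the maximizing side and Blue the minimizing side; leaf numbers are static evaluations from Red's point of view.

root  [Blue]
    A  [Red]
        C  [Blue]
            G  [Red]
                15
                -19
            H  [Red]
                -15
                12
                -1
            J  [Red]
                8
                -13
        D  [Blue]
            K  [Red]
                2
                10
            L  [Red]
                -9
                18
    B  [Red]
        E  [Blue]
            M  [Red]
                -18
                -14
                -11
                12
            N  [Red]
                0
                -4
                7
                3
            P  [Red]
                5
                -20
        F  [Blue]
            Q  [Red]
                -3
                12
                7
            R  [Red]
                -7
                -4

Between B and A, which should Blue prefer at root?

B

M (Red): max(-18, -14, -11, 12) = 12
N (Red): max(0, -4, 7, 3) = 7
P (Red): max(5, -20) = 5
E (Blue): min(12, 7, 5) = 5
Q (Red): max(-3, 12, 7) = 12
R (Red): max(-7, -4) = -4
F (Blue): min(12, -4) = -4
B (Red): max(5, -4) = 5
G (Red): max(15, -19) = 15
H (Red): max(-15, 12, -1) = 12
J (Red): max(8, -13) = 8
C (Blue): min(15, 12, 8) = 8
K (Red): max(2, 10) = 10
L (Red): max(-9, 18) = 18
D (Blue): min(10, 18) = 10
A (Red): max(8, 10) = 10
Blue prefers the lower value; B=5, A=10. B is better since 5 < 10.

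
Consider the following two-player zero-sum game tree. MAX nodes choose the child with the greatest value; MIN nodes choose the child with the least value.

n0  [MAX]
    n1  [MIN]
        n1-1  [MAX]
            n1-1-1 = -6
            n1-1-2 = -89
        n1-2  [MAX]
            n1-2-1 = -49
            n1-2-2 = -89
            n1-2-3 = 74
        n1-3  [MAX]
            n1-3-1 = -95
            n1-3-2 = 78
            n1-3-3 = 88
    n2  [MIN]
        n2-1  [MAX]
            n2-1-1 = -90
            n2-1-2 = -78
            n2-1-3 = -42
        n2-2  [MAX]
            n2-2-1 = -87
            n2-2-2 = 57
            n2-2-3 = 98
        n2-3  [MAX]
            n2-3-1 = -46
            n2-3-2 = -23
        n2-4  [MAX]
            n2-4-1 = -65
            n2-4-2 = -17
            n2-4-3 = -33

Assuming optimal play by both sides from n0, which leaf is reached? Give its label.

n1-1 (MAX): max(-6, -89) = -6
n1-2 (MAX): max(-49, -89, 74) = 74
n1-3 (MAX): max(-95, 78, 88) = 88
n1 (MIN): min(-6, 74, 88) = -6
n2-1 (MAX): max(-90, -78, -42) = -42
n2-2 (MAX): max(-87, 57, 98) = 98
n2-3 (MAX): max(-46, -23) = -23
n2-4 (MAX): max(-65, -17, -33) = -17
n2 (MIN): min(-42, 98, -23, -17) = -42
n0 (MAX): max(-6, -42) = -6
At n0, MAX picks n1 (highest: -6).
At n1, MIN picks n1-1 (lowest: -6).
At n1-1, MAX picks n1-1-1 (highest: -6).
Terminal value -6.

n1-1-1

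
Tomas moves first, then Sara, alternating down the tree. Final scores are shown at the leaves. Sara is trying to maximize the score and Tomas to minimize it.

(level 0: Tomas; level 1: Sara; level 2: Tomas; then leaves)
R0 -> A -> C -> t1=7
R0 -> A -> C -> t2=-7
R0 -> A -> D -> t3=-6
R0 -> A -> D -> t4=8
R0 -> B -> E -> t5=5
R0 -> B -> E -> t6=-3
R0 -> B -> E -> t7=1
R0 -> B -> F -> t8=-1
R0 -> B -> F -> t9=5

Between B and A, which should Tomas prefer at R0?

A

E (Tomas): min(5, -3, 1) = -3
F (Tomas): min(-1, 5) = -1
B (Sara): max(-3, -1) = -1
C (Tomas): min(7, -7) = -7
D (Tomas): min(-6, 8) = -6
A (Sara): max(-7, -6) = -6
Tomas prefers the lower value; B=-1, A=-6. A is better since -6 < -1.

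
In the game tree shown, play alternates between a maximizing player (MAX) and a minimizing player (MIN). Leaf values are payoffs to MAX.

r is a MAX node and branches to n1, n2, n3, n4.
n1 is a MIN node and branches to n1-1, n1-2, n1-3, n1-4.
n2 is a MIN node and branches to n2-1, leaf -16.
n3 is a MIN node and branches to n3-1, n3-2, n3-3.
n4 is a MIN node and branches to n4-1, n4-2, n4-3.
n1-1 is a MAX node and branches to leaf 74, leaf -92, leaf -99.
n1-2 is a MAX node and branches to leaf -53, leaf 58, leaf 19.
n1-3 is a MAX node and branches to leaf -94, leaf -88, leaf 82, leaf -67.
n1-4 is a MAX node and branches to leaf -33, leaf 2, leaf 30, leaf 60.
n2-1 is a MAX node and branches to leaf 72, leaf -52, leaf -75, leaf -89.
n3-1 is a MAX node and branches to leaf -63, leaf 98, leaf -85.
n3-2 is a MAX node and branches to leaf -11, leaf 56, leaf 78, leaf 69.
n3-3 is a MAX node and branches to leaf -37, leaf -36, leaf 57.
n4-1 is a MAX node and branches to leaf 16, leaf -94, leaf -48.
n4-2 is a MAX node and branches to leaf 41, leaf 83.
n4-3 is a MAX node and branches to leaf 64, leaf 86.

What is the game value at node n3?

n3-1 (MAX): max(-63, 98, -85) = 98
n3-2 (MAX): max(-11, 56, 78, 69) = 78
n3-3 (MAX): max(-37, -36, 57) = 57
n3 (MIN): min(98, 78, 57) = 57

57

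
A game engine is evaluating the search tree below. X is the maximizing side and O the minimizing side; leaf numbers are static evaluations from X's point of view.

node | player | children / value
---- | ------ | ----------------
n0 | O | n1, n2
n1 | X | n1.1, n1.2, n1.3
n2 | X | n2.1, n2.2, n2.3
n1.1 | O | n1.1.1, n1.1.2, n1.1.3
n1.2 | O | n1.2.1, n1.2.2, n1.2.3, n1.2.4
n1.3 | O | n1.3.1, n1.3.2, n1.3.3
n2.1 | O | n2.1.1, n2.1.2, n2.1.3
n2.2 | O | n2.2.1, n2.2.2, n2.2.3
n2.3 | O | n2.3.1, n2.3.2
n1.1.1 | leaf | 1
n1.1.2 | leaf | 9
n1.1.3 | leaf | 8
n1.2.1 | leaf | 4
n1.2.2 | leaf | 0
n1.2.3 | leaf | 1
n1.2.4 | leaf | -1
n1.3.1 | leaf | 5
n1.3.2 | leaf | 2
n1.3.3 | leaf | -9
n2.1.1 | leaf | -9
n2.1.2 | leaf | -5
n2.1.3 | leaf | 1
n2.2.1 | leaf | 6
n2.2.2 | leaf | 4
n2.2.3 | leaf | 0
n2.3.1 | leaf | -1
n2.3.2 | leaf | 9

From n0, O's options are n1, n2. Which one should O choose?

n1.1 (O): min(1, 9, 8) = 1
n1.2 (O): min(4, 0, 1, -1) = -1
n1.3 (O): min(5, 2, -9) = -9
n1 (X): max(1, -1, -9) = 1
n2.1 (O): min(-9, -5, 1) = -9
n2.2 (O): min(6, 4, 0) = 0
n2.3 (O): min(-1, 9) = -1
n2 (X): max(-9, 0, -1) = 0
n0 (O): min(1, 0) = 0
O at n0 wants the lowest of {n1=1, n2=0}, so chooses n2.

n2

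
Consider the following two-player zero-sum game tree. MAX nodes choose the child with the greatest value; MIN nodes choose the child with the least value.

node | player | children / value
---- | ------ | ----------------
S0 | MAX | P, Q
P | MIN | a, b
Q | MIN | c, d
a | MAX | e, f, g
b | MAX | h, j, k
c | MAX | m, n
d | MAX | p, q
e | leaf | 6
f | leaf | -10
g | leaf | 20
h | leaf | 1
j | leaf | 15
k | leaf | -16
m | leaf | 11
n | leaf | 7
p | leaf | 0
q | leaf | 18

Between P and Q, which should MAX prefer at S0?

a (MAX): max(6, -10, 20) = 20
b (MAX): max(1, 15, -16) = 15
P (MIN): min(20, 15) = 15
c (MAX): max(11, 7) = 11
d (MAX): max(0, 18) = 18
Q (MIN): min(11, 18) = 11
MAX prefers the higher value; P=15, Q=11. P is better since 15 > 11.

P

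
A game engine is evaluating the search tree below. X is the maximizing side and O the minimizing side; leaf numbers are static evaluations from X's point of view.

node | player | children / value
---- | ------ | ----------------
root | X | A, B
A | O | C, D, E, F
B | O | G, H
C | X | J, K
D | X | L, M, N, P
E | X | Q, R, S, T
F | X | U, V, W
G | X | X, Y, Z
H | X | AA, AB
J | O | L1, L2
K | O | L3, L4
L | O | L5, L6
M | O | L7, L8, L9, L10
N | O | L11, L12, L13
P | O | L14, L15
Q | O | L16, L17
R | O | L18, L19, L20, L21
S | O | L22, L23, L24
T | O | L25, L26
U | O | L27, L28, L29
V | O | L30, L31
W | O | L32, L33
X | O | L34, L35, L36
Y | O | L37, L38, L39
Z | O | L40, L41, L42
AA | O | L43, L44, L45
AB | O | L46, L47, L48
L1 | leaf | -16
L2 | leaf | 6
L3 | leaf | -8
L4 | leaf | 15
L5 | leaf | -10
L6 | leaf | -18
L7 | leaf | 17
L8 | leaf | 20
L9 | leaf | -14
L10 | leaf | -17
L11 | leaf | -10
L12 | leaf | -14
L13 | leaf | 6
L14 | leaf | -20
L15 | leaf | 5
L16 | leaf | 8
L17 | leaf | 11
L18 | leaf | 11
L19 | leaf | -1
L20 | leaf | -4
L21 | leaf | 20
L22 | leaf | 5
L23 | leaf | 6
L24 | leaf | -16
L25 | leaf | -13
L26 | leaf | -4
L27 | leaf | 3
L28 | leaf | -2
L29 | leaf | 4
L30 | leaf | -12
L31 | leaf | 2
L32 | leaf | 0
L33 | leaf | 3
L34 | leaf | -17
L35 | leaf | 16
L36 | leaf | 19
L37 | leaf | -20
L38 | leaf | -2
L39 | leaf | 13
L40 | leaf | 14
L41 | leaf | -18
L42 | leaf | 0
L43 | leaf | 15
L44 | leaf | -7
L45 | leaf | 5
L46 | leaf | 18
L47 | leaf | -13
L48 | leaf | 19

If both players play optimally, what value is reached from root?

J (O): min(-16, 6) = -16
K (O): min(-8, 15) = -8
C (X): max(-16, -8) = -8
L (O): min(-10, -18) = -18
M (O): min(17, 20, -14, -17) = -17
N (O): min(-10, -14, 6) = -14
P (O): min(-20, 5) = -20
D (X): max(-18, -17, -14, -20) = -14
Q (O): min(8, 11) = 8
R (O): min(11, -1, -4, 20) = -4
S (O): min(5, 6, -16) = -16
T (O): min(-13, -4) = -13
E (X): max(8, -4, -16, -13) = 8
U (O): min(3, -2, 4) = -2
V (O): min(-12, 2) = -12
W (O): min(0, 3) = 0
F (X): max(-2, -12, 0) = 0
A (O): min(-8, -14, 8, 0) = -14
X (O): min(-17, 16, 19) = -17
Y (O): min(-20, -2, 13) = -20
Z (O): min(14, -18, 0) = -18
G (X): max(-17, -20, -18) = -17
AA (O): min(15, -7, 5) = -7
AB (O): min(18, -13, 19) = -13
H (X): max(-7, -13) = -7
B (O): min(-17, -7) = -17
root (X): max(-14, -17) = -14

-14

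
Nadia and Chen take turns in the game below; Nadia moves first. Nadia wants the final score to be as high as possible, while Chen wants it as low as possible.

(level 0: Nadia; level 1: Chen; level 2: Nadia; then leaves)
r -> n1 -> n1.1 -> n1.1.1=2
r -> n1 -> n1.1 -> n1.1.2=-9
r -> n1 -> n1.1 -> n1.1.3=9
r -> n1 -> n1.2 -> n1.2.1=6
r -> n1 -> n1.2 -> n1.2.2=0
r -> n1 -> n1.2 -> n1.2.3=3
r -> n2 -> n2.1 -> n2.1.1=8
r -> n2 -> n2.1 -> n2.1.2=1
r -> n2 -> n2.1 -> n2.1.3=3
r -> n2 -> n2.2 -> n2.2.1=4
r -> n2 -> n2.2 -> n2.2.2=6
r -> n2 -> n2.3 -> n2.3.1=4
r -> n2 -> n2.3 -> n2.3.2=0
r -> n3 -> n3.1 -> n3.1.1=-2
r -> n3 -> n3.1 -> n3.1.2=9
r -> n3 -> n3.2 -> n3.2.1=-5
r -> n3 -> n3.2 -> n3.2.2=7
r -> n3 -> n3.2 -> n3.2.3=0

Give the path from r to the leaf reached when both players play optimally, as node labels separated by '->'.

n1.1 (Nadia): max(2, -9, 9) = 9
n1.2 (Nadia): max(6, 0, 3) = 6
n1 (Chen): min(9, 6) = 6
n2.1 (Nadia): max(8, 1, 3) = 8
n2.2 (Nadia): max(4, 6) = 6
n2.3 (Nadia): max(4, 0) = 4
n2 (Chen): min(8, 6, 4) = 4
n3.1 (Nadia): max(-2, 9) = 9
n3.2 (Nadia): max(-5, 7, 0) = 7
n3 (Chen): min(9, 7) = 7
r (Nadia): max(6, 4, 7) = 7
At r, Nadia picks n3 (highest: 7).
At n3, Chen picks n3.2 (lowest: 7).
At n3.2, Nadia picks n3.2.2 (highest: 7).
Terminal value 7.

r -> n3 -> n3.2 -> n3.2.2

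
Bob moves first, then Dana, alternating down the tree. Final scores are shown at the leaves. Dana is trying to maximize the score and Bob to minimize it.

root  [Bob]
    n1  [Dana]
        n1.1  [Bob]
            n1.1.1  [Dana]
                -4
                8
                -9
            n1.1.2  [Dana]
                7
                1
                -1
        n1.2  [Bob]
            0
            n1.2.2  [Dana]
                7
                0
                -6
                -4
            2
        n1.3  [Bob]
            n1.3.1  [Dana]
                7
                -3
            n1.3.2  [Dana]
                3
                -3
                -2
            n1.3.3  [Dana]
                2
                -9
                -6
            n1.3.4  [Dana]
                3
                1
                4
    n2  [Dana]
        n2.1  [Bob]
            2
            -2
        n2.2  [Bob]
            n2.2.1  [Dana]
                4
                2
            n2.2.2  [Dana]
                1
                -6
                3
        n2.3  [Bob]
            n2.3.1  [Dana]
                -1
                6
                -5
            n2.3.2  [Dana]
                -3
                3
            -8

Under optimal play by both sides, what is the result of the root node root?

n1.1.1 (Dana): max(-4, 8, -9) = 8
n1.1.2 (Dana): max(7, 1, -1) = 7
n1.1 (Bob): min(8, 7) = 7
n1.2.2 (Dana): max(7, 0, -6, -4) = 7
n1.2 (Bob): min(0, 7, 2) = 0
n1.3.1 (Dana): max(7, -3) = 7
n1.3.2 (Dana): max(3, -3, -2) = 3
n1.3.3 (Dana): max(2, -9, -6) = 2
n1.3.4 (Dana): max(3, 1, 4) = 4
n1.3 (Bob): min(7, 3, 2, 4) = 2
n1 (Dana): max(7, 0, 2) = 7
n2.1 (Bob): min(2, -2) = -2
n2.2.1 (Dana): max(4, 2) = 4
n2.2.2 (Dana): max(1, -6, 3) = 3
n2.2 (Bob): min(4, 3) = 3
n2.3.1 (Dana): max(-1, 6, -5) = 6
n2.3.2 (Dana): max(-3, 3) = 3
n2.3 (Bob): min(6, 3, -8) = -8
n2 (Dana): max(-2, 3, -8) = 3
root (Bob): min(7, 3) = 3

3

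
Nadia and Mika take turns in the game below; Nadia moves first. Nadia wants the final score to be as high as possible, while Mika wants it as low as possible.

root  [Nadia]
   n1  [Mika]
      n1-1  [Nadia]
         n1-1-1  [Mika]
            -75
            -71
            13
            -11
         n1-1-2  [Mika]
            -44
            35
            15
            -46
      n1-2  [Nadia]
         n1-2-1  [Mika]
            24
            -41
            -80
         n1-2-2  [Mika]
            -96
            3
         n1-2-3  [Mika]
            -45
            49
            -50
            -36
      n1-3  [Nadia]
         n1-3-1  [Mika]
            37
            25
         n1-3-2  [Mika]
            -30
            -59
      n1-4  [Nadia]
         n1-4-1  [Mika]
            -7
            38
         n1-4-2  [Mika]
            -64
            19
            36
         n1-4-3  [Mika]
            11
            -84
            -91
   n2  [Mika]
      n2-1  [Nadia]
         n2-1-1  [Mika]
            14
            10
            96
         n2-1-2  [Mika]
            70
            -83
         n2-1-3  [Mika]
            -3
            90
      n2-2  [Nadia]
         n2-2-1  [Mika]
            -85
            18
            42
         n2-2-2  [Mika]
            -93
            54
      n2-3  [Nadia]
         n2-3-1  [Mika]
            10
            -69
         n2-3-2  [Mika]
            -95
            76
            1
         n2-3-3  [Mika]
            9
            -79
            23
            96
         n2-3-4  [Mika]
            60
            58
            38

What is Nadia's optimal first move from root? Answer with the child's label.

n1

n1-1-1 (Mika): min(-75, -71, 13, -11) = -75
n1-1-2 (Mika): min(-44, 35, 15, -46) = -46
n1-1 (Nadia): max(-75, -46) = -46
n1-2-1 (Mika): min(24, -41, -80) = -80
n1-2-2 (Mika): min(-96, 3) = -96
n1-2-3 (Mika): min(-45, 49, -50, -36) = -50
n1-2 (Nadia): max(-80, -96, -50) = -50
n1-3-1 (Mika): min(37, 25) = 25
n1-3-2 (Mika): min(-30, -59) = -59
n1-3 (Nadia): max(25, -59) = 25
n1-4-1 (Mika): min(-7, 38) = -7
n1-4-2 (Mika): min(-64, 19, 36) = -64
n1-4-3 (Mika): min(11, -84, -91) = -91
n1-4 (Nadia): max(-7, -64, -91) = -7
n1 (Mika): min(-46, -50, 25, -7) = -50
n2-1-1 (Mika): min(14, 10, 96) = 10
n2-1-2 (Mika): min(70, -83) = -83
n2-1-3 (Mika): min(-3, 90) = -3
n2-1 (Nadia): max(10, -83, -3) = 10
n2-2-1 (Mika): min(-85, 18, 42) = -85
n2-2-2 (Mika): min(-93, 54) = -93
n2-2 (Nadia): max(-85, -93) = -85
n2-3-1 (Mika): min(10, -69) = -69
n2-3-2 (Mika): min(-95, 76, 1) = -95
n2-3-3 (Mika): min(9, -79, 23, 96) = -79
n2-3-4 (Mika): min(60, 58, 38) = 38
n2-3 (Nadia): max(-69, -95, -79, 38) = 38
n2 (Mika): min(10, -85, 38) = -85
root (Nadia): max(-50, -85) = -50
Nadia at root wants the highest of {n1=-50, n2=-85}, so chooses n1.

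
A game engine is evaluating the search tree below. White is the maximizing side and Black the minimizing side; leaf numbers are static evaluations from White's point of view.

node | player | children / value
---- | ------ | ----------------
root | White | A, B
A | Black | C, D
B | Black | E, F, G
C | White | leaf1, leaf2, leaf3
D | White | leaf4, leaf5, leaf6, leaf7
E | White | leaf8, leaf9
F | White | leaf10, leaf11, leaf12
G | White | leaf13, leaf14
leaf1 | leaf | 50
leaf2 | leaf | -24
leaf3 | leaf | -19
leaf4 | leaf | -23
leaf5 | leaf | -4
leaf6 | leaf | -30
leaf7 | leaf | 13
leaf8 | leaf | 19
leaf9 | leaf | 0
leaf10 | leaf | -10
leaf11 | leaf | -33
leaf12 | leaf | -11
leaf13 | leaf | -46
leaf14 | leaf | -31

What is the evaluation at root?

C (White): max(50, -24, -19) = 50
D (White): max(-23, -4, -30, 13) = 13
A (Black): min(50, 13) = 13
E (White): max(19, 0) = 19
F (White): max(-10, -33, -11) = -10
G (White): max(-46, -31) = -31
B (Black): min(19, -10, -31) = -31
root (White): max(13, -31) = 13

13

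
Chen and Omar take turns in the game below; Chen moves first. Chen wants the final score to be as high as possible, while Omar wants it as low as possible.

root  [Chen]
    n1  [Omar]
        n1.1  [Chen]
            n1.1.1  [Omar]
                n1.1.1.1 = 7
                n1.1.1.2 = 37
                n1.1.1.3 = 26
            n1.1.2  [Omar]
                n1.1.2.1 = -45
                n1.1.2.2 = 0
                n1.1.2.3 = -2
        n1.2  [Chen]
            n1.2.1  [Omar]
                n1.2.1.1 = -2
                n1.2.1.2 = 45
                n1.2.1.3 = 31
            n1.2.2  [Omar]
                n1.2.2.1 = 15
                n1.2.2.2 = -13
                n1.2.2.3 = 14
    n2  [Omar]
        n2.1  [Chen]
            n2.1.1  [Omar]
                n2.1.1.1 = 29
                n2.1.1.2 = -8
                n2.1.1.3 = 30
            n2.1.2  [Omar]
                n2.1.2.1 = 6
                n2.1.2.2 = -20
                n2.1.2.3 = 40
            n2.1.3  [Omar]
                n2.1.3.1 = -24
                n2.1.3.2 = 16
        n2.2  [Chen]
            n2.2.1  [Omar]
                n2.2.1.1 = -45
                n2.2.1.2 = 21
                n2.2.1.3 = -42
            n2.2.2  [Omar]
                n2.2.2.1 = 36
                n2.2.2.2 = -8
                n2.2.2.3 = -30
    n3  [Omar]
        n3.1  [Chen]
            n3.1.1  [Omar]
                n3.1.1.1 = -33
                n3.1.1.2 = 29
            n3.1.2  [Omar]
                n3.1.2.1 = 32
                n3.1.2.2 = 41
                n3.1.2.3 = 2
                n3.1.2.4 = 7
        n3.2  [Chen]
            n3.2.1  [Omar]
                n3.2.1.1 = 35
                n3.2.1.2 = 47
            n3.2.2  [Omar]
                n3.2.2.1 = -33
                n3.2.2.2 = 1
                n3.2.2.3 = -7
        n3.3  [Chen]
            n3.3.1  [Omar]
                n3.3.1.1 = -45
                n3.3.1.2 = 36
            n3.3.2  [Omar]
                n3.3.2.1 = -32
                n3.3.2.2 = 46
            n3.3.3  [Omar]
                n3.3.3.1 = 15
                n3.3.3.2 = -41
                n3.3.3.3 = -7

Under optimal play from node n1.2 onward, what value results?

-2

n1.2.1 (Omar): min(-2, 45, 31) = -2
n1.2.2 (Omar): min(15, -13, 14) = -13
n1.2 (Chen): max(-2, -13) = -2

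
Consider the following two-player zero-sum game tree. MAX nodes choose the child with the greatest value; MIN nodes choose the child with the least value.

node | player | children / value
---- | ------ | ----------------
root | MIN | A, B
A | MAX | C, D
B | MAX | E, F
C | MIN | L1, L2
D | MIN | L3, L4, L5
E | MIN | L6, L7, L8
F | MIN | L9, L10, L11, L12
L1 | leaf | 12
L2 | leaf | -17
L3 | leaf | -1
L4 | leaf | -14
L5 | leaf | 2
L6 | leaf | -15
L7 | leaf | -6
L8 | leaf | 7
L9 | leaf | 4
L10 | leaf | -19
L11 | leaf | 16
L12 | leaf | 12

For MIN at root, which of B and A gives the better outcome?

E (MIN): min(-15, -6, 7) = -15
F (MIN): min(4, -19, 16, 12) = -19
B (MAX): max(-15, -19) = -15
C (MIN): min(12, -17) = -17
D (MIN): min(-1, -14, 2) = -14
A (MAX): max(-17, -14) = -14
MIN prefers the lower value; B=-15, A=-14. B is better since -15 < -14.

B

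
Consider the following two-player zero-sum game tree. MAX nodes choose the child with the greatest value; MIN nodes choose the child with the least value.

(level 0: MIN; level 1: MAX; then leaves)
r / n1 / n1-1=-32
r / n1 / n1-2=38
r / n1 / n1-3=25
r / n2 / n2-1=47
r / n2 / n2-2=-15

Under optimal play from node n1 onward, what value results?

n1 (MAX): max(-32, 38, 25) = 38

38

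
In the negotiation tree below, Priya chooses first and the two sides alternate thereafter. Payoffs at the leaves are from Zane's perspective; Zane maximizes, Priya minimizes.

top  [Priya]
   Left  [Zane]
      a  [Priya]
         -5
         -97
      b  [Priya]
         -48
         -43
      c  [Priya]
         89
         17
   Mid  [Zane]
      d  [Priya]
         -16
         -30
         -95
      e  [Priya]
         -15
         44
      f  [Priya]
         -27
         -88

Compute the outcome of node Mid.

-15

d (Priya): min(-16, -30, -95) = -95
e (Priya): min(-15, 44) = -15
f (Priya): min(-27, -88) = -88
Mid (Zane): max(-95, -15, -88) = -15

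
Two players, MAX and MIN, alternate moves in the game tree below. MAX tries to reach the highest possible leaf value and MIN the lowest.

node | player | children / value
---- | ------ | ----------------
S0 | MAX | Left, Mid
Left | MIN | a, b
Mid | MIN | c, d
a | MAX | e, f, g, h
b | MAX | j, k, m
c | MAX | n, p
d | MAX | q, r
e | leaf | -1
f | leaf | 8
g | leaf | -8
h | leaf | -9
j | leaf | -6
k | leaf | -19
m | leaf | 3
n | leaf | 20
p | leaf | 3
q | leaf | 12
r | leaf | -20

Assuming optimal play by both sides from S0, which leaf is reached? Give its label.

q

a (MAX): max(-1, 8, -8, -9) = 8
b (MAX): max(-6, -19, 3) = 3
Left (MIN): min(8, 3) = 3
c (MAX): max(20, 3) = 20
d (MAX): max(12, -20) = 12
Mid (MIN): min(20, 12) = 12
S0 (MAX): max(3, 12) = 12
At S0, MAX picks Mid (highest: 12).
At Mid, MIN picks d (lowest: 12).
At d, MAX picks q (highest: 12).
Terminal value 12.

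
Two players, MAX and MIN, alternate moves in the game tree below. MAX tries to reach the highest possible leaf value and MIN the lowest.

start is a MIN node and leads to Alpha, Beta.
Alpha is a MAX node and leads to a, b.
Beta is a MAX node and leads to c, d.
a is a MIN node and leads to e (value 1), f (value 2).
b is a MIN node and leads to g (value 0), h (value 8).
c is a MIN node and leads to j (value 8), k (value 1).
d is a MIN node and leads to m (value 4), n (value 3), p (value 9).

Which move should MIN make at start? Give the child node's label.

Alpha

a (MIN): min(1, 2) = 1
b (MIN): min(0, 8) = 0
Alpha (MAX): max(1, 0) = 1
c (MIN): min(8, 1) = 1
d (MIN): min(4, 3, 9) = 3
Beta (MAX): max(1, 3) = 3
start (MIN): min(1, 3) = 1
MIN at start wants the lowest of {Alpha=1, Beta=3}, so chooses Alpha.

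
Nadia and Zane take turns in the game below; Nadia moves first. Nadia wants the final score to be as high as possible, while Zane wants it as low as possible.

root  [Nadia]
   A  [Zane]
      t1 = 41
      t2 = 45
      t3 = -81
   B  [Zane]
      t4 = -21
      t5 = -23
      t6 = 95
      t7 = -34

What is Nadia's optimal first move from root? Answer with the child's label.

B

A (Zane): min(41, 45, -81) = -81
B (Zane): min(-21, -23, 95, -34) = -34
root (Nadia): max(-81, -34) = -34
Nadia at root wants the highest of {A=-81, B=-34}, so chooses B.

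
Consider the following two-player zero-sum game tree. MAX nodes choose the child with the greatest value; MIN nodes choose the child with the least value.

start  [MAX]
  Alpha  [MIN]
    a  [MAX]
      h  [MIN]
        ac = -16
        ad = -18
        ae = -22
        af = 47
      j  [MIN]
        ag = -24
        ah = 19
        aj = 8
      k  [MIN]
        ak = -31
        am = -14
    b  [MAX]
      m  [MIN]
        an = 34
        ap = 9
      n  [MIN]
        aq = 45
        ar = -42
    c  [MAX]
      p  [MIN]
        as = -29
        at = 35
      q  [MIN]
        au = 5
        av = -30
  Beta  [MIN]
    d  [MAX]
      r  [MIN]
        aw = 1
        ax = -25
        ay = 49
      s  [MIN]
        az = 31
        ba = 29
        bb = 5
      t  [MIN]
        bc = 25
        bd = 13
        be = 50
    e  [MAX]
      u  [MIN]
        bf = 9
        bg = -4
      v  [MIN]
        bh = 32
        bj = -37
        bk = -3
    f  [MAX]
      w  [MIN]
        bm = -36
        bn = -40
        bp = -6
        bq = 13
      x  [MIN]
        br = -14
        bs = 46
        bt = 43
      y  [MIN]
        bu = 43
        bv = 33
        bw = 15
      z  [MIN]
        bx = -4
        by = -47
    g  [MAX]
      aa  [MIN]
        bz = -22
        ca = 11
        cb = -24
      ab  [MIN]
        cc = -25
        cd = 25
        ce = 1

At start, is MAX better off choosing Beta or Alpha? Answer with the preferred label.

Beta

r (MIN): min(1, -25, 49) = -25
s (MIN): min(31, 29, 5) = 5
t (MIN): min(25, 13, 50) = 13
d (MAX): max(-25, 5, 13) = 13
u (MIN): min(9, -4) = -4
v (MIN): min(32, -37, -3) = -37
e (MAX): max(-4, -37) = -4
w (MIN): min(-36, -40, -6, 13) = -40
x (MIN): min(-14, 46, 43) = -14
y (MIN): min(43, 33, 15) = 15
z (MIN): min(-4, -47) = -47
f (MAX): max(-40, -14, 15, -47) = 15
aa (MIN): min(-22, 11, -24) = -24
ab (MIN): min(-25, 25, 1) = -25
g (MAX): max(-24, -25) = -24
Beta (MIN): min(13, -4, 15, -24) = -24
h (MIN): min(-16, -18, -22, 47) = -22
j (MIN): min(-24, 19, 8) = -24
k (MIN): min(-31, -14) = -31
a (MAX): max(-22, -24, -31) = -22
m (MIN): min(34, 9) = 9
n (MIN): min(45, -42) = -42
b (MAX): max(9, -42) = 9
p (MIN): min(-29, 35) = -29
q (MIN): min(5, -30) = -30
c (MAX): max(-29, -30) = -29
Alpha (MIN): min(-22, 9, -29) = -29
MAX prefers the higher value; Beta=-24, Alpha=-29. Beta is better since -24 > -29.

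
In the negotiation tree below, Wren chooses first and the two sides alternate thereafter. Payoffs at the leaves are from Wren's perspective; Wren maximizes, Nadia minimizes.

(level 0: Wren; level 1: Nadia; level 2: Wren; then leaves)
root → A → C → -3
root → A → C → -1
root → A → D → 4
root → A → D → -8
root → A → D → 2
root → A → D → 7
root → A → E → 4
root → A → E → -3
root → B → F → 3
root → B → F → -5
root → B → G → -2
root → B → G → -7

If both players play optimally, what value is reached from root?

C (Wren): max(-3, -1) = -1
D (Wren): max(4, -8, 2, 7) = 7
E (Wren): max(4, -3) = 4
A (Nadia): min(-1, 7, 4) = -1
F (Wren): max(3, -5) = 3
G (Wren): max(-2, -7) = -2
B (Nadia): min(3, -2) = -2
root (Wren): max(-1, -2) = -1

-1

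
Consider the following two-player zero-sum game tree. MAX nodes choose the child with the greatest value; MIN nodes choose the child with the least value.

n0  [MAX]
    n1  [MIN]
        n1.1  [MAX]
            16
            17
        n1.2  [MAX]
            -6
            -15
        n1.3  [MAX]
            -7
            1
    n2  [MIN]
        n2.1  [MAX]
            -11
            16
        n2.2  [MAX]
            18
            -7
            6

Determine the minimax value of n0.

n1.1 (MAX): max(16, 17) = 17
n1.2 (MAX): max(-6, -15) = -6
n1.3 (MAX): max(-7, 1) = 1
n1 (MIN): min(17, -6, 1) = -6
n2.1 (MAX): max(-11, 16) = 16
n2.2 (MAX): max(18, -7, 6) = 18
n2 (MIN): min(16, 18) = 16
n0 (MAX): max(-6, 16) = 16

16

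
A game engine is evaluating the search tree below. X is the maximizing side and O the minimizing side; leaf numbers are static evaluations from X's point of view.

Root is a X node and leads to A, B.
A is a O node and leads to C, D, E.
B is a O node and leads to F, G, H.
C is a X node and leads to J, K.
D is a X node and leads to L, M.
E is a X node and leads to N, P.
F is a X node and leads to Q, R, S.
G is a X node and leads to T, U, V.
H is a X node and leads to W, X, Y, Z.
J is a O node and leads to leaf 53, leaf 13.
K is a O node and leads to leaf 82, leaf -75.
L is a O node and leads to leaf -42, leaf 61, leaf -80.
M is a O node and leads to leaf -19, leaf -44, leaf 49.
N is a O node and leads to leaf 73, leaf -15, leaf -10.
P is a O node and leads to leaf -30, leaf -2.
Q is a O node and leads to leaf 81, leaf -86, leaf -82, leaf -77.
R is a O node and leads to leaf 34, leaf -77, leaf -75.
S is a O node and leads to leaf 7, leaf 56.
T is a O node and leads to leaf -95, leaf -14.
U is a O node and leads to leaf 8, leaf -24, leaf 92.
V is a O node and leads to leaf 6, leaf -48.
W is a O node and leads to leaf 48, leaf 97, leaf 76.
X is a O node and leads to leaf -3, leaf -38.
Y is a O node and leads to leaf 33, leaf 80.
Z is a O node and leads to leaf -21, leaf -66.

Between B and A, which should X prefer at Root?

Q (O): min(81, -86, -82, -77) = -86
R (O): min(34, -77, -75) = -77
S (O): min(7, 56) = 7
F (X): max(-86, -77, 7) = 7
T (O): min(-95, -14) = -95
U (O): min(8, -24, 92) = -24
V (O): min(6, -48) = -48
G (X): max(-95, -24, -48) = -24
W (O): min(48, 97, 76) = 48
X (O): min(-3, -38) = -38
Y (O): min(33, 80) = 33
Z (O): min(-21, -66) = -66
H (X): max(48, -38, 33, -66) = 48
B (O): min(7, -24, 48) = -24
J (O): min(53, 13) = 13
K (O): min(82, -75) = -75
C (X): max(13, -75) = 13
L (O): min(-42, 61, -80) = -80
M (O): min(-19, -44, 49) = -44
D (X): max(-80, -44) = -44
N (O): min(73, -15, -10) = -15
P (O): min(-30, -2) = -30
E (X): max(-15, -30) = -15
A (O): min(13, -44, -15) = -44
X prefers the higher value; B=-24, A=-44. B is better since -24 > -44.

B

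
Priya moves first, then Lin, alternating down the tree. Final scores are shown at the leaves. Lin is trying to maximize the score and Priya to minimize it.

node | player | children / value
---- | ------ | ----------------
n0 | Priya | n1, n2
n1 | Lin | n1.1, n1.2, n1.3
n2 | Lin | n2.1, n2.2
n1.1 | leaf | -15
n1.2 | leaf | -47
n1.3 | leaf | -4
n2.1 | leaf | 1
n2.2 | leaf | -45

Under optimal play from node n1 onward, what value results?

n1 (Lin): max(-15, -47, -4) = -4

-4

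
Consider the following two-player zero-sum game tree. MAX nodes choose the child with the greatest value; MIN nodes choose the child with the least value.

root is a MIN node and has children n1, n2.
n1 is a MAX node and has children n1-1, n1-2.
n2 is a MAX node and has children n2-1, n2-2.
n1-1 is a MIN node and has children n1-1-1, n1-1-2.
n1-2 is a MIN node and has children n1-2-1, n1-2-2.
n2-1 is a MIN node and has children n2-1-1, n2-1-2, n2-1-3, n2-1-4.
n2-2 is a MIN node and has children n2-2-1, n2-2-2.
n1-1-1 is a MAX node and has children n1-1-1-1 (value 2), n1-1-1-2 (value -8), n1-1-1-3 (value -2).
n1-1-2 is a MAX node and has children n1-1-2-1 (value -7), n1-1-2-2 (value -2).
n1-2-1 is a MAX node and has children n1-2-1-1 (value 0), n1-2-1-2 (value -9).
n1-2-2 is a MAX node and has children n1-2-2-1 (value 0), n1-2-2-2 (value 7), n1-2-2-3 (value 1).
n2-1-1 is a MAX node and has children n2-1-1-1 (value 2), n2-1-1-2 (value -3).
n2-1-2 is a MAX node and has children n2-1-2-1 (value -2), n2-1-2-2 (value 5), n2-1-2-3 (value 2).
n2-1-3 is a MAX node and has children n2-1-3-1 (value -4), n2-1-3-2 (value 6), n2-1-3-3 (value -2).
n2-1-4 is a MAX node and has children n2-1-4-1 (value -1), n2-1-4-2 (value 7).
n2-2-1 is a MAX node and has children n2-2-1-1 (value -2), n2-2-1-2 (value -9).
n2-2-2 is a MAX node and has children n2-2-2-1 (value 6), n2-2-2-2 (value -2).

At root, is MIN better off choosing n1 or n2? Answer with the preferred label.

n1-1-1 (MAX): max(2, -8, -2) = 2
n1-1-2 (MAX): max(-7, -2) = -2
n1-1 (MIN): min(2, -2) = -2
n1-2-1 (MAX): max(0, -9) = 0
n1-2-2 (MAX): max(0, 7, 1) = 7
n1-2 (MIN): min(0, 7) = 0
n1 (MAX): max(-2, 0) = 0
n2-1-1 (MAX): max(2, -3) = 2
n2-1-2 (MAX): max(-2, 5, 2) = 5
n2-1-3 (MAX): max(-4, 6, -2) = 6
n2-1-4 (MAX): max(-1, 7) = 7
n2-1 (MIN): min(2, 5, 6, 7) = 2
n2-2-1 (MAX): max(-2, -9) = -2
n2-2-2 (MAX): max(6, -2) = 6
n2-2 (MIN): min(-2, 6) = -2
n2 (MAX): max(2, -2) = 2
MIN prefers the lower value; n1=0, n2=2. n1 is better since 0 < 2.

n1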